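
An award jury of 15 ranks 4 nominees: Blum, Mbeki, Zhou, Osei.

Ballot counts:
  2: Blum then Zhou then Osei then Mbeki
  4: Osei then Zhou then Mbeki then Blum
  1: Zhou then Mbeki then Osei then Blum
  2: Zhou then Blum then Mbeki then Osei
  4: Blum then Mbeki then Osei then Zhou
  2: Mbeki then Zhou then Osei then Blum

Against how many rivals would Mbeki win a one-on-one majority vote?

1

Mbeki against each rival (15 jurors):
Mbeki–Blum: Blum 8–7.
Mbeki vs Zhou: 4+2 = 6 for Mbeki, 9 for Zhou — Zhou by 9–6.
Mbeki–Osei: Mbeki 9–6.
Mbeki beats Osei; loses to Blum, Zhou — 1 pairwise win.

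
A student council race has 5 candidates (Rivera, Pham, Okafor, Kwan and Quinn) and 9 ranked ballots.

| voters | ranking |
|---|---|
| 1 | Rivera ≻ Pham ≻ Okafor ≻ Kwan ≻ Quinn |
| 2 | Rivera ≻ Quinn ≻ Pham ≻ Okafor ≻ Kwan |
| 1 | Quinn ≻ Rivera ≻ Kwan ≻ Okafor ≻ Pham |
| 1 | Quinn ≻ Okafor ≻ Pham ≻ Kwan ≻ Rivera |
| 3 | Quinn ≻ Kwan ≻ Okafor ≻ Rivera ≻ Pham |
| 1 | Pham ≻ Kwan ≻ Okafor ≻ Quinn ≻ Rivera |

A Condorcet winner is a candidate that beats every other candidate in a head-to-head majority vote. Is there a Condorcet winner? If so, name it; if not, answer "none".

Check each pair by majority over 9 ballots:
Rivera vs Pham: Rivera wins 7–2.
Rivera–Okafor: Okafor 5–4.
Rivera vs Kwan: Kwan wins 5–4.
Rivera–Quinn: Quinn 6–3.
Pham–Okafor: Okafor 5–4.
Pham vs Kwan: Pham, 5–4.
Pham–Quinn: Quinn 7–2.
Okafor–Kwan: Kwan 5–4.
Okafor–Quinn: Quinn 7–2.
Kwan–Quinn: Quinn 7–2.
Only Quinn has no losses; Quinn is the Condorcet winner.

Quinn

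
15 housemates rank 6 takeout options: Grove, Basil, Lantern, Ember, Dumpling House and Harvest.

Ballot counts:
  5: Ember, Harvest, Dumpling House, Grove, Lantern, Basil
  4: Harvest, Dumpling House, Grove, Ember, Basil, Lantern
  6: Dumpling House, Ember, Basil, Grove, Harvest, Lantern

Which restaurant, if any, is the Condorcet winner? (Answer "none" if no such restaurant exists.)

Pairwise majorities:
Grove vs Basil: Grove, 9–6.
Grove vs Lantern: Grove, 15–0.
Grove vs Ember: Grove preferred on 4 ballots; Ember wins 11–4.
Grove–Dumpling House: Dumpling House 15–0.
Grove–Harvest: Harvest 9–6.
Basil vs Lantern: 10 to 5, Basil.
Basil vs Ember: Ember, 15–0.
Basil–Dumpling House: Dumpling House 15–0.
Basil vs Harvest: 6 for Basil, 9 for Harvest — Harvest by 9–6.
Lantern vs Ember: Ember, 15–0.
Lantern vs Dumpling House: Dumpling House wins 15–0.
Lantern–Harvest: Harvest 15–0.
Ember–Dumpling House: Dumpling House 10–5.
Ember–Harvest: Ember 11–4.
Dumpling House vs Harvest: Harvest, 9–6.
Every restaurant loses at least once (Grove loses to Ember; Basil loses to Grove; Lantern loses to Grove; Ember loses to Dumpling House; Dumpling House loses to Harvest; Harvest loses to Ember). The majority relation contains the cycle Ember beats Harvest beats Dumpling House beats Ember, so there is no Condorcet winner.

none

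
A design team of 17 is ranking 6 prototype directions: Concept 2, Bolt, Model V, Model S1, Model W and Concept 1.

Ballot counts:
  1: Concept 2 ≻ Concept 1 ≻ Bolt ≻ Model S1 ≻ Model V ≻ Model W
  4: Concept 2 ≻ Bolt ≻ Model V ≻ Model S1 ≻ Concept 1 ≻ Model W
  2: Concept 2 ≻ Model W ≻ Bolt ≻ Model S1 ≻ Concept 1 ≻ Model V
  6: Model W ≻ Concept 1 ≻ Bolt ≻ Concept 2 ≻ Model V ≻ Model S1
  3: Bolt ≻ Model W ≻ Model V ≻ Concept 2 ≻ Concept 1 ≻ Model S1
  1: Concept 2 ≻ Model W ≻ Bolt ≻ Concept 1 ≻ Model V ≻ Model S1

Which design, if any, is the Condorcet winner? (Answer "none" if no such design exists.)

Check each pair by majority over 17 ballots:
Concept 2 vs Bolt: Bolt wins 9–8.
Concept 2 vs Model V: Concept 2, 14–3.
Concept 2–Model S1: Concept 2 17–0.
Concept 2 vs Model W: Model W, 9–8.
Concept 2 vs Concept 1: Concept 2 wins 11–6.
Bolt vs Model V: Bolt, 17–0.
Bolt–Model S1: Bolt 17–0.
Bolt vs Model W: Model W, 9–8.
Bolt vs Concept 1: Bolt wins 10–7.
Model V vs Model S1: Model V wins 14–3.
Model V vs Model W: Model W, 12–5.
Model V vs Concept 1: Concept 1, 10–7.
Model S1 vs Model W: Model W wins 12–5.
Model S1 vs Concept 1: Concept 1 wins 11–6.
Model W–Concept 1: Model W 12–5.
Model W wins every pairwise contest, so Model W is the Condorcet winner.

Model W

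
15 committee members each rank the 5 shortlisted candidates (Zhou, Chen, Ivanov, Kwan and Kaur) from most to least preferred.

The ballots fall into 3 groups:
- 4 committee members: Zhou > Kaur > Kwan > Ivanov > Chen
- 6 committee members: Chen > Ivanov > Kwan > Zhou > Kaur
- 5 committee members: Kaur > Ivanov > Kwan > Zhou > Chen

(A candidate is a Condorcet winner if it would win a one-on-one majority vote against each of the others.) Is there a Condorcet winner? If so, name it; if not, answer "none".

none

Pairwise majorities:
Zhou vs Chen: Zhou preferred on 4+5 = 9 ballots; Zhou wins 9–6.
Zhou vs Ivanov: Zhou preferred on 4 ballots; Ivanov wins 11–4.
Zhou vs Kwan: 4 to 11, Kwan.
Zhou vs Kaur: Zhou is ranked higher on 4+6 = 10 ballots, Kaur on 5. Zhou wins 10–5.
Chen vs Ivanov: 6 for Chen, 9 for Ivanov — Ivanov by 9–6.
Chen vs Kwan: Chen is ranked higher on 6 ballots, Kwan on 9. Kwan wins 9–6.
Chen vs Kaur: Chen preferred on 6 ballots; Kaur wins 9–6.
Ivanov vs Kwan: Ivanov is ranked higher on 6+5 = 11 ballots, Kwan on 4. Ivanov wins 11–4.
Ivanov vs Kaur: Ivanov is ranked higher on 6 ballots, Kaur on 9. Kaur wins 9–6.
Kwan vs Kaur: 6 to 9, Kaur.
No candidate is unbeaten: Zhou loses to Ivanov; Chen loses to Zhou; Ivanov loses to Kaur; Kwan loses to Ivanov; Kaur loses to Zhou. In particular Zhou → Kaur → Ivanov → Zhou is a majority cycle — no Condorcet winner exists.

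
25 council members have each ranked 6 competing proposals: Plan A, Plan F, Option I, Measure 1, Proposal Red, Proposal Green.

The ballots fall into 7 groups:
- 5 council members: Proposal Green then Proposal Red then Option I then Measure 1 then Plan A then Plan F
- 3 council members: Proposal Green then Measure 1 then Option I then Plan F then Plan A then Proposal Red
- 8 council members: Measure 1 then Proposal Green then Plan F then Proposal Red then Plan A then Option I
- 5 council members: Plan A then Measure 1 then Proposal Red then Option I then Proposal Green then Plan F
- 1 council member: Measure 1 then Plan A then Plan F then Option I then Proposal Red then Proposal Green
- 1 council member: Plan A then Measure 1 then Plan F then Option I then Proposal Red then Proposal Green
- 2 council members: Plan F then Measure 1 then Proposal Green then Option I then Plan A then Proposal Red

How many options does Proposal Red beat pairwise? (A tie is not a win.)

Proposal Red against each rival (25 council members):
Proposal Red vs Plan A: 5+8 = 13 for Proposal Red, 12 for Plan A — Proposal Red by 13–12.
Proposal Red vs Plan F: 5+5 = 10 for Proposal Red, 15 for Plan F — Plan F by 15–10.
Proposal Red vs Option I: 5+8+5 = 18 for Proposal Red, 7 for Option I — Proposal Red by 18–7.
Proposal Red vs Measure 1: Proposal Red preferred on 5 ballots; Measure 1 wins 20–5.
Proposal Red–Proposal Green: Proposal Green 18–7.
Proposal Red beats Plan A, Option I; loses to Plan F, Measure 1, Proposal Green — 2 pairwise wins.

2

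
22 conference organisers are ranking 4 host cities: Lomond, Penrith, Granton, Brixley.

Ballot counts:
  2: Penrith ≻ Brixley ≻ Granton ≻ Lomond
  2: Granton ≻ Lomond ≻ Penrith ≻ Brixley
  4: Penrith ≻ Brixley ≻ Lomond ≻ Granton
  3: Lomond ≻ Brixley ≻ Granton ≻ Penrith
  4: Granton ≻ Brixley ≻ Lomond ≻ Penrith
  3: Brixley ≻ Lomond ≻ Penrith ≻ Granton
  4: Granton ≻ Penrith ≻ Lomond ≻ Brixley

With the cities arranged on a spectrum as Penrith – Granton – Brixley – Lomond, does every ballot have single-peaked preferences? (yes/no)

Axis positions: Penrith=1, Granton=2, Brixley=3, Lomond=4.
Bloc 1: ranking walks positions 1-3-2-4; Brixley is ranked above Granton even though Granton lies between Brixley and the peak Penrith on the axis — preferences dip and rise again. Not single-peaked.
Bloc 2: ranking walks positions 2-4-1-3; Lomond is ranked above Brixley even though Brixley lies between Lomond and the peak Granton on the axis — preferences dip and rise again. Not single-peaked.
Bloc 3: ranking walks positions 1-3-4-2; Brixley is ranked above Granton even though Granton lies between Brixley and the peak Penrith on the axis — preferences dip and rise again. Not single-peaked.
Bloc 4 (peak Lomond at position 4): ranking walks positions 4-3-2-1, expanding outward from the peak — single-peaked.
Bloc 5 (peak Granton at position 2): ranking walks positions 2-3-4-1, expanding outward from the peak — single-peaked.
Bloc 6: ranking walks positions 3-4-1-2; Penrith is ranked above Granton even though Granton lies between Penrith and the peak Brixley on the axis — preferences dip and rise again. Not single-peaked.
Bloc 7: ranking walks positions 2-1-4-3; Lomond is ranked above Brixley even though Brixley lies between Lomond and the peak Granton on the axis — preferences dip and rise again. Not single-peaked.
Bloc 1 violates single-peakedness, so the profile is not single-peaked on this axis.

no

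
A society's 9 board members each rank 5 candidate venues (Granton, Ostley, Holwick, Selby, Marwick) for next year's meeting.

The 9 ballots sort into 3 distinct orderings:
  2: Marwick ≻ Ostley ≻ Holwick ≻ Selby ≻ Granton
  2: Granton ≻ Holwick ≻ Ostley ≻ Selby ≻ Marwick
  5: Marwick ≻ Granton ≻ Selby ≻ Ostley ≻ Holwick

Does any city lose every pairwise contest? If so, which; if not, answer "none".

Holwick

Pairwise majorities:
Granton vs Ostley: Granton, 7–2.
Granton vs Holwick: Granton wins 7–2.
Granton–Selby: Granton 7–2.
Granton vs Marwick: 2 for Granton, 7 for Marwick — Marwick by 7–2.
Ostley vs Holwick: 2+5 = 7 for Ostley, 2 for Holwick — Ostley by 7–2.
Ostley vs Selby: Ostley preferred on 2+2 = 4 ballots; Selby wins 5–4.
Ostley vs Marwick: 2 for Ostley, 7 for Marwick — Marwick by 7–2.
Holwick vs Selby: Selby, 5–4.
Holwick vs Marwick: Holwick is ranked higher on 2 ballots, Marwick on 7. Marwick wins 7–2.
Selby vs Marwick: Marwick, 7–2.
Holwick is beaten in every head-to-head and is the Condorcet loser.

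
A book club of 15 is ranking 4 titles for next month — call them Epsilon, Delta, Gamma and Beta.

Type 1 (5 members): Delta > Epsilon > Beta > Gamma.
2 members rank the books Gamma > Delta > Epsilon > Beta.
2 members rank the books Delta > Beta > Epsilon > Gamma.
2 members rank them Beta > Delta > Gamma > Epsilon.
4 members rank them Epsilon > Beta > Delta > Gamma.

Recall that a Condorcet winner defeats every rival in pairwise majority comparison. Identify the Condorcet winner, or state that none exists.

Pairwise majorities:
Epsilon vs Delta: Delta, 11–4.
Epsilon vs Gamma: Epsilon preferred on 5+2+4 = 11 ballots; Epsilon wins 11–4.
Epsilon vs Beta: 5+2+4 = 11 for Epsilon, 4 for Beta — Epsilon by 11–4.
Delta vs Gamma: Delta is ranked higher on 5+2+2+4 = 13 ballots, Gamma on 2. Delta wins 13–2.
Delta vs Beta: 5+2+2 = 9 for Delta, 6 for Beta — Delta by 9–6.
Gamma–Beta: Beta 13–2.
Delta wins every pairwise contest, so Delta is the Condorcet winner.

Delta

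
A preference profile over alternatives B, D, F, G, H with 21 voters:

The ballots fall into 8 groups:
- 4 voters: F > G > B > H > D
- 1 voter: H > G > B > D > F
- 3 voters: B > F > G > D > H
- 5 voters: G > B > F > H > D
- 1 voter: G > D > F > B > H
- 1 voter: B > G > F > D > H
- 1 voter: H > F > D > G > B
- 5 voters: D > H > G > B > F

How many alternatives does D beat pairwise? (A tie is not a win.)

0

D against each rival (21 voters):
D vs B: 7 to 14, B.
D–F: F 14–7.
D vs G: 1+5 = 6 for D, 15 for G — G by 15–6.
D vs H: H, 11–10.
D beats no one; loses to B, F, G, H — 0 pairwise wins.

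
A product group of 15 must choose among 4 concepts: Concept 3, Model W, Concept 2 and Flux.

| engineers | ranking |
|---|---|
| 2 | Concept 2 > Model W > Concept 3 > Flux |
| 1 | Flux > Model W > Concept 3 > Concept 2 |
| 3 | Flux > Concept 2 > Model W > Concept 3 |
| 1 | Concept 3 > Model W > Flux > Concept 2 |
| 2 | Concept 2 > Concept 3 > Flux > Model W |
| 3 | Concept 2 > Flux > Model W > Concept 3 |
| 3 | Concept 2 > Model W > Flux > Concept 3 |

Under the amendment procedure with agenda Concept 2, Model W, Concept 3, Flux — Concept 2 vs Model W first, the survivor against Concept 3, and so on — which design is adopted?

Round 1: Concept 2 vs Model W — 13–2, Concept 2 advances.
Round 2: Concept 2 vs Concept 3 — 13–2, Concept 2 advances.
Round 3: Concept 2 vs Flux — 10–5, Concept 2 advances.
Concept 2 survives the agenda.

Concept 2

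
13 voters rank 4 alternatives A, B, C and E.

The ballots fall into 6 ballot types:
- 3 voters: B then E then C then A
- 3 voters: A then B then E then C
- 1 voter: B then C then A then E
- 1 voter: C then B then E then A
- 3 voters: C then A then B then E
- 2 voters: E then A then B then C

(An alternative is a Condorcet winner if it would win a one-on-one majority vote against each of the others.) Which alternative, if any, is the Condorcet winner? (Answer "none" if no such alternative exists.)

Pairwise majorities:
A vs B: A preferred on 3+3+2 = 8 ballots; A wins 8–5.
A vs C: 3+2 = 5 for A, 8 for C — C by 8–5.
A vs E: 3+1+3 = 7 for A, 6 for E — A by 7–6.
B vs C: 9 to 4, B.
B vs E: B preferred on 3+3+1+1+3 = 11 ballots; B wins 11–2.
C vs E: 1+1+3 = 5 for C, 8 for E — E by 8–5.
Each alternative drops at least one matchup (A loses to C; B loses to A; C loses to B; E loses to A); the cycle A → B → C → A rules out a Condorcet winner.

none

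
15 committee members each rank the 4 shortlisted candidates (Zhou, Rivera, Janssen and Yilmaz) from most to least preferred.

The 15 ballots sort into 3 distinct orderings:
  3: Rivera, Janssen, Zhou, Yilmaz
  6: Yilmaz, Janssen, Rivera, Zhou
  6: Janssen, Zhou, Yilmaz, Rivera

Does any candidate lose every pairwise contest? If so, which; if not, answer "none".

none

Pairwise majorities:
Zhou vs Rivera: Rivera, 9–6.
Zhou–Janssen: Janssen 15–0.
Zhou vs Yilmaz: Zhou wins 9–6.
Rivera vs Janssen: Rivera is ranked higher on 3 ballots, Janssen on 12. Janssen wins 12–3.
Rivera vs Yilmaz: 3 to 12, Yilmaz.
Janssen vs Yilmaz: 3+6 = 9 for Janssen, 6 for Yilmaz — Janssen by 9–6.
Every candidate wins at least one matchup (Zhou beats Yilmaz; Rivera beats Zhou; Janssen beats Zhou; Yilmaz beats Rivera), so there is no Condorcet loser.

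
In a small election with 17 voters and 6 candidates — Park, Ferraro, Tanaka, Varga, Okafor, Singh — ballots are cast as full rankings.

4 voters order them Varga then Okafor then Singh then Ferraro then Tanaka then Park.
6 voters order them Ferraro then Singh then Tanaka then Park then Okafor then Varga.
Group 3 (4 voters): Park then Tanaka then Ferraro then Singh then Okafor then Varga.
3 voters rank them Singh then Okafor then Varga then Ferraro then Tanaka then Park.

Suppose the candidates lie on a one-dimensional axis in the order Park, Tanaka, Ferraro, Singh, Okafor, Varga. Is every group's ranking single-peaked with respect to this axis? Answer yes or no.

yes

Axis positions: Park=1, Tanaka=2, Ferraro=3, Singh=4, Okafor=5, Varga=6.
Group 1 (peak Varga at position 6): ranking walks positions 6-5-4-3-2-1, expanding outward from the peak — single-peaked.
Group 2 (peak Ferraro at position 3): ranking walks positions 3-4-2-1-5-6, expanding outward from the peak — single-peaked.
Group 3 (peak Park at position 1): ranking walks positions 1-2-3-4-5-6, expanding outward from the peak — single-peaked.
Group 4 (peak Singh at position 4): ranking walks positions 4-5-6-3-2-1, expanding outward from the peak — single-peaked.
Every ranking is single-peaked on this axis.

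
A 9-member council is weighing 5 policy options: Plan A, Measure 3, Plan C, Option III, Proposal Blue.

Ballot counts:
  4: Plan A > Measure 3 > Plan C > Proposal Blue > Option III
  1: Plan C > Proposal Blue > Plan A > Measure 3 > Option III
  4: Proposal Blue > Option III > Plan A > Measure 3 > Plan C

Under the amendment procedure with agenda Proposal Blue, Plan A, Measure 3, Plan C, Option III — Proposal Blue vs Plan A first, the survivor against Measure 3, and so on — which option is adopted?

Round 1: Proposal Blue vs Plan A — 5–4, Proposal Blue advances.
Round 2: Proposal Blue vs Measure 3 — 5–4, Proposal Blue advances.
Round 3: Proposal Blue vs Plan C — 4–5, Plan C advances.
Round 4: Plan C vs Option III — 5–4, Plan C advances.
The agenda winner is Plan C.

Plan C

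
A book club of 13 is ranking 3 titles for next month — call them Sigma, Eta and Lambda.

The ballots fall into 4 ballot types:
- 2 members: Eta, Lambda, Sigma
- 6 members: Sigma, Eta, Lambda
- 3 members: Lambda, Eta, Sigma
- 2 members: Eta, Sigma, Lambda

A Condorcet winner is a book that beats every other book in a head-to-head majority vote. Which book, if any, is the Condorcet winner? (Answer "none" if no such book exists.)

Eta

Check each pair by majority over 13 ballots:
Sigma vs Eta: Sigma preferred on 6 ballots; Eta wins 7–6.
Sigma vs Lambda: Sigma wins 8–5.
Eta vs Lambda: Eta, 10–3.
Eta wins every pairwise contest, so Eta is the Condorcet winner.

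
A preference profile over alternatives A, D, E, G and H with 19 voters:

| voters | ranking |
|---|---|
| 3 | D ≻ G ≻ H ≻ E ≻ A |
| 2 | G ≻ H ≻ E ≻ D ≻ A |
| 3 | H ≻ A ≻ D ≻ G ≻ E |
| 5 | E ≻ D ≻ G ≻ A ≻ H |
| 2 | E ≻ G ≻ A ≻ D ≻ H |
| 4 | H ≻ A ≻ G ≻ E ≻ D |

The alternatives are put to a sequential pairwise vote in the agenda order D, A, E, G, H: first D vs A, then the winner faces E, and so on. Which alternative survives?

Round 1: D vs A — 10–9, D advances.
Round 2: D vs E — 6–13, E advances.
Round 3: E vs G — 7–12, G advances.
Round 4: G vs H — 12–7, G advances.
G survives the agenda.

G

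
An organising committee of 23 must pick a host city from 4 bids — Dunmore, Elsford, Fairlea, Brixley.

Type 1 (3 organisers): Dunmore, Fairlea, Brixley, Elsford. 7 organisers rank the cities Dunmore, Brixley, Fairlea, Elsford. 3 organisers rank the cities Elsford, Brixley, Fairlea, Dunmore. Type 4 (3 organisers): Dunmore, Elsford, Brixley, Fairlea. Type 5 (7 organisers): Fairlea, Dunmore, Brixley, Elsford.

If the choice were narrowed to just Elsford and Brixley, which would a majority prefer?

Ballots ranking Elsford above Brixley: 3 + 3 = 6.
Ballots ranking Brixley above Elsford: 23 − 6 = 17.
Brixley wins the head-to-head 17–6.

Brixley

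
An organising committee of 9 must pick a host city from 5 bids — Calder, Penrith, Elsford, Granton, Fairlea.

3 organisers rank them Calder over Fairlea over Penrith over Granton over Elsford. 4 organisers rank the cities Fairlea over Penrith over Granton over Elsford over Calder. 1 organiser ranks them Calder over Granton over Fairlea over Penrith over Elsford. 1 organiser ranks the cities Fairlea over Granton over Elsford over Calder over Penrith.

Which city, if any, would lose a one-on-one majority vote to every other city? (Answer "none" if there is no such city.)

Pairwise majorities:
Calder vs Penrith: Calder, 5–4.
Calder vs Elsford: Elsford, 5–4.
Calder vs Granton: 4 to 5, Granton.
Calder vs Fairlea: Calder is ranked higher on 3+1 = 4 ballots, Fairlea on 5. Fairlea wins 5–4.
Penrith vs Elsford: Penrith is ranked higher on 3+4+1 = 8 ballots, Elsford on 1. Penrith wins 8–1.
Penrith vs Granton: 3+4 = 7 for Penrith, 2 for Granton — Penrith by 7–2.
Penrith vs Fairlea: 0 to 9, Fairlea.
Elsford vs Granton: Granton, 9–0.
Elsford vs Fairlea: Fairlea wins 9–0.
Granton vs Fairlea: 1 to 8, Fairlea.
Every city wins at least one matchup (Calder beats Penrith; Penrith beats Elsford; Elsford beats Calder; Granton beats Calder; Fairlea beats Calder), so there is no Condorcet loser.

none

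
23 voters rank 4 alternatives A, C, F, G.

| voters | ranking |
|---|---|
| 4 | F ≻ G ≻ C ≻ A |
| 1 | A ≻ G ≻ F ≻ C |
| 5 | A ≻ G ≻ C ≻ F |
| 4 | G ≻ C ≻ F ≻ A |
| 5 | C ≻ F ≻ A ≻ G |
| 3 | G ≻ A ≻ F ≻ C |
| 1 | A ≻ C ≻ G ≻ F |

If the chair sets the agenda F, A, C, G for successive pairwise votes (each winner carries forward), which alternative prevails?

G

Round 1: F vs A — 13–10, F advances.
Round 2: F vs C — 8–15, C advances.
Round 3: C vs G — 6–17, G advances.
G survives the agenda.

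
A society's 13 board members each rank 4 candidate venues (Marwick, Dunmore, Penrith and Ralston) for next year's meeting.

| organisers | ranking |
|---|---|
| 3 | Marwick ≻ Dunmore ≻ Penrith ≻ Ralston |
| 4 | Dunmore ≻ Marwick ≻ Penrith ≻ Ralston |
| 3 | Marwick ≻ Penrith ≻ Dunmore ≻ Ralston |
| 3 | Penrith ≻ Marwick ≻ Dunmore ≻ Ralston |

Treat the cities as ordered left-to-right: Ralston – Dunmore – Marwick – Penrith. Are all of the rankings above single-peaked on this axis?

yes

Axis positions: Ralston=1, Dunmore=2, Marwick=3, Penrith=4.
Group 1 (peak Marwick at position 3): ranking walks positions 3-2-4-1, expanding outward from the peak — single-peaked.
Group 2 (peak Dunmore at position 2): ranking walks positions 2-3-4-1, expanding outward from the peak — single-peaked.
Group 3 (peak Marwick at position 3): ranking walks positions 3-4-2-1, expanding outward from the peak — single-peaked.
Group 4 (peak Penrith at position 4): ranking walks positions 4-3-2-1, expanding outward from the peak — single-peaked.
Every ranking is single-peaked on this axis.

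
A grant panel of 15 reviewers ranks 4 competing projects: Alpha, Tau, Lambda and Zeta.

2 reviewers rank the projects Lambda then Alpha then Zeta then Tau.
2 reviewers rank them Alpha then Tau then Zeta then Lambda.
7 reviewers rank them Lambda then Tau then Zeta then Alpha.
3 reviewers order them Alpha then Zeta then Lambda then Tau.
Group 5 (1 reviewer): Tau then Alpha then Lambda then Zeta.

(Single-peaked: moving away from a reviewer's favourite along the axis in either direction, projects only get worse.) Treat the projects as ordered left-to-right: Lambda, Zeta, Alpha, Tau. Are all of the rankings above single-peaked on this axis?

Axis positions: Lambda=1, Zeta=2, Alpha=3, Tau=4.
Group 1: ranking walks positions 1-3-2-4; Alpha is ranked above Zeta even though Zeta lies between Alpha and the peak Lambda on the axis — preferences dip and rise again. Not single-peaked.
Group 2 (peak Alpha at position 3): ranking walks positions 3-4-2-1, expanding outward from the peak — single-peaked.
Group 3: ranking walks positions 1-4-2-3; Tau is ranked above Zeta even though Zeta lies between Tau and the peak Lambda on the axis — preferences dip and rise again. Not single-peaked.
Group 4 (peak Alpha at position 3): ranking walks positions 3-2-1-4, expanding outward from the peak — single-peaked.
Group 5: ranking walks positions 4-3-1-2; Lambda is ranked above Zeta even though Zeta lies between Lambda and the peak Tau on the axis — preferences dip and rise again. Not single-peaked.
Group 1 violates single-peakedness, so the profile is not single-peaked on this axis.

no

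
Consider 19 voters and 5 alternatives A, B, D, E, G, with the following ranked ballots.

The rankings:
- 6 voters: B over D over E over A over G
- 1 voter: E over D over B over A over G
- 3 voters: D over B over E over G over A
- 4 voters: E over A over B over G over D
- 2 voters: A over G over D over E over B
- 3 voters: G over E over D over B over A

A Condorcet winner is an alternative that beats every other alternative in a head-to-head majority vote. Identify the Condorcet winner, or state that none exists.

Pairwise majorities:
A vs B: B wins 13–6.
A vs D: D wins 13–6.
A vs E: E, 17–2.
A vs G: A wins 13–6.
B vs D: B, 10–9.
B–E: E 10–9.
B vs G: B wins 14–5.
D vs E: D, 11–8.
D vs G: D, 10–9.
E vs G: E, 14–5.
No alternative is unbeaten: A loses to B; B loses to E; D loses to B; E loses to D; G loses to A. In particular B > D > E > B is a majority cycle — no Condorcet winner exists.

none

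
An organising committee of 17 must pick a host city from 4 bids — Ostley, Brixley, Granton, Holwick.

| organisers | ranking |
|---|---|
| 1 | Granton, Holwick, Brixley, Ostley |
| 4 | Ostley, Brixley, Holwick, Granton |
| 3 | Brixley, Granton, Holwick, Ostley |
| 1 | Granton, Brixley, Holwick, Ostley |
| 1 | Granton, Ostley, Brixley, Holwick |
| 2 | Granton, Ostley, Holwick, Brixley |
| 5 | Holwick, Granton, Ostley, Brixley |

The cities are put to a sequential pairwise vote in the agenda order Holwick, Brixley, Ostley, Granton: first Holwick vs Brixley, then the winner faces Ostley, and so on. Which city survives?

Granton

Round 1: Holwick vs Brixley — 8–9, Brixley advances.
Round 2: Brixley vs Ostley — 5–12, Ostley advances.
Round 3: Ostley vs Granton — 4–13, Granton advances.
The agenda winner is Granton.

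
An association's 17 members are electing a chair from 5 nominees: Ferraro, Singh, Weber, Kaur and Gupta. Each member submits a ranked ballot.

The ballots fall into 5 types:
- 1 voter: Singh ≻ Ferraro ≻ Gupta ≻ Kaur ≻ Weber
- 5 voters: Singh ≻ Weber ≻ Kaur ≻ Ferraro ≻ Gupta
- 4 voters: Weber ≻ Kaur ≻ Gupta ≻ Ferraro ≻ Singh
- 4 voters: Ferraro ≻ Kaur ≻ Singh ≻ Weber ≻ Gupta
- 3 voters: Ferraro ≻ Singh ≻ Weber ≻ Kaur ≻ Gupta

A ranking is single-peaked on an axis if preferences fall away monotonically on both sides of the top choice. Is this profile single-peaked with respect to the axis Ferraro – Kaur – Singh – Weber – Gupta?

no

Axis positions: Ferraro=1, Kaur=2, Singh=3, Weber=4, Gupta=5.
Type 1: ranking walks positions 3-1-5-2-4; Ferraro is ranked above Kaur even though Kaur lies between Ferraro and the peak Singh on the axis — preferences dip and rise again. Not single-peaked.
Type 2 (peak Singh at position 3): ranking walks positions 3-4-2-1-5, expanding outward from the peak — single-peaked.
Type 3: ranking walks positions 4-2-5-1-3; Kaur is ranked above Singh even though Singh lies between Kaur and the peak Weber on the axis — preferences dip and rise again. Not single-peaked.
Type 4 (peak Ferraro at position 1): ranking walks positions 1-2-3-4-5, expanding outward from the peak — single-peaked.
Type 5: ranking walks positions 1-3-4-2-5; Singh is ranked above Kaur even though Kaur lies between Singh and the peak Ferraro on the axis — preferences dip and rise again. Not single-peaked.
Type 1 violates single-peakedness, so the profile is not single-peaked on this axis.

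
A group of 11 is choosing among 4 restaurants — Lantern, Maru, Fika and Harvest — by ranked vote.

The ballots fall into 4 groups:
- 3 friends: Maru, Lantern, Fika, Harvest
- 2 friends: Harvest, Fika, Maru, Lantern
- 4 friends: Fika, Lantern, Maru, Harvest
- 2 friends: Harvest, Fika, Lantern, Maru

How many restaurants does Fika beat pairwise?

3

Fika against each rival (11 friends):
Fika–Lantern: Fika 8–3.
Fika–Maru: Fika 8–3.
Fika vs Harvest: Fika preferred on 3+4 = 7 ballots; Fika wins 7–4.
Fika beats Lantern, Maru, Harvest — 3 pairwise wins.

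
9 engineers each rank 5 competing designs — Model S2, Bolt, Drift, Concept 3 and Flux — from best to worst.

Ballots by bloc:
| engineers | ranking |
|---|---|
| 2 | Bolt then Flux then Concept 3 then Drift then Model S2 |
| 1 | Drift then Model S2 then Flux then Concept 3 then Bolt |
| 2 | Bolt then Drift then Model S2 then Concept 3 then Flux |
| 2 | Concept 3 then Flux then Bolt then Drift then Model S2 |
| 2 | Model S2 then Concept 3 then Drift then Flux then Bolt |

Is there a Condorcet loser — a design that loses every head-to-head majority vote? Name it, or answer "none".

Head-to-head results (9 engineers):
Model S2–Bolt: Bolt 6–3.
Model S2 vs Drift: Model S2 is ranked higher on 2 ballots, Drift on 7. Drift wins 7–2.
Model S2 vs Concept 3: Model S2 wins 5–4.
Model S2 vs Flux: Model S2 is ranked higher on 1+2+2 = 5 ballots, Flux on 4. Model S2 wins 5–4.
Bolt vs Drift: Bolt is ranked higher on 2+2+2 = 6 ballots, Drift on 3. Bolt wins 6–3.
Bolt vs Concept 3: Concept 3 wins 5–4.
Bolt vs Flux: 4 to 5, Flux.
Drift–Concept 3: Concept 3 6–3.
Drift–Flux: Drift 5–4.
Concept 3–Flux: Concept 3 6–3.
Every design wins at least one matchup (Model S2 beats Concept 3; Bolt beats Model S2; Drift beats Model S2; Concept 3 beats Bolt; Flux beats Bolt), so there is no Condorcet loser.

none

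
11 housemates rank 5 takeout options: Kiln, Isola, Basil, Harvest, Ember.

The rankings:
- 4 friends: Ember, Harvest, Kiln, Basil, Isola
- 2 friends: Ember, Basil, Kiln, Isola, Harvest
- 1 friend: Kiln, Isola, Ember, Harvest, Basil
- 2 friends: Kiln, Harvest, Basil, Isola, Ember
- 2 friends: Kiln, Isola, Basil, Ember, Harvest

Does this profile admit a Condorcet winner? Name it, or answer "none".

Check each pair by majority over 11 ballots:
Kiln vs Isola: Kiln wins 11–0.
Kiln vs Basil: Kiln preferred on 4+1+2+2 = 9 ballots; Kiln wins 9–2.
Kiln vs Harvest: Kiln, 7–4.
Kiln–Ember: Ember 6–5.
Isola vs Basil: Isola preferred on 1+2 = 3 ballots; Basil wins 8–3.
Isola vs Harvest: Isola preferred on 2+1+2 = 5 ballots; Harvest wins 6–5.
Isola vs Ember: Ember wins 6–5.
Basil vs Harvest: Basil is ranked higher on 2+2 = 4 ballots, Harvest on 7. Harvest wins 7–4.
Basil–Ember: Ember 7–4.
Harvest vs Ember: Harvest is ranked higher on 2 ballots, Ember on 9. Ember wins 9–2.
Ember beats each of Kiln, Isola, Basil, Harvest — Ember is the Condorcet winner.

Ember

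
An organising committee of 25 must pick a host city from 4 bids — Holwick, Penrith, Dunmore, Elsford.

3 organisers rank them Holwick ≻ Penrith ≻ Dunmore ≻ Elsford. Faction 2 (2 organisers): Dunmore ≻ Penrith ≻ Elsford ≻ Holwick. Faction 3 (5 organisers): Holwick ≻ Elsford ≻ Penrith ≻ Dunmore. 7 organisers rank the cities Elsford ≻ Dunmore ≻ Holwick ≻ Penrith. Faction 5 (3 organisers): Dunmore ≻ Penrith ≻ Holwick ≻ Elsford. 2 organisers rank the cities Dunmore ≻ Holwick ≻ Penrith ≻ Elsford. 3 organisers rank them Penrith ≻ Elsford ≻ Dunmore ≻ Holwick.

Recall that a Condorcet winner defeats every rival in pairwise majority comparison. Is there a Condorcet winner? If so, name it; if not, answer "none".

none

Check each pair by majority over 25 ballots:
Holwick–Penrith: Holwick 17–8.
Holwick–Dunmore: Dunmore 17–8.
Holwick vs Elsford: 3+5+3+2 = 13 for Holwick, 12 for Elsford — Holwick by 13–12.
Penrith vs Dunmore: 3+5+3 = 11 for Penrith, 14 for Dunmore — Dunmore by 14–11.
Penrith vs Elsford: 13 to 12, Penrith.
Dunmore–Elsford: Elsford 15–10.
Every city loses at least once (Holwick loses to Dunmore; Penrith loses to Holwick; Dunmore loses to Elsford; Elsford loses to Holwick). The majority relation contains the cycle Holwick > Elsford > Dunmore > Holwick, so there is no Condorcet winner.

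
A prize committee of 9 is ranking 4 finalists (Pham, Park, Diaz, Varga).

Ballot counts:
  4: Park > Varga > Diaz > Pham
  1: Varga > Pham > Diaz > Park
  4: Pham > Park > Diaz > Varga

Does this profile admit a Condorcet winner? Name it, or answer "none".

none

Head-to-head results (9 jurors):
Pham–Park: Pham 5–4.
Pham vs Diaz: Pham wins 5–4.
Pham vs Varga: Varga, 5–4.
Park vs Diaz: Park wins 8–1.
Park vs Varga: Park wins 8–1.
Diaz vs Varga: Varga, 5–4.
No nominee is unbeaten: Pham loses to Varga; Park loses to Pham; Diaz loses to Pham; Varga loses to Park. In particular Pham beats Park beats Varga beats Pham is a majority cycle — no Condorcet winner exists.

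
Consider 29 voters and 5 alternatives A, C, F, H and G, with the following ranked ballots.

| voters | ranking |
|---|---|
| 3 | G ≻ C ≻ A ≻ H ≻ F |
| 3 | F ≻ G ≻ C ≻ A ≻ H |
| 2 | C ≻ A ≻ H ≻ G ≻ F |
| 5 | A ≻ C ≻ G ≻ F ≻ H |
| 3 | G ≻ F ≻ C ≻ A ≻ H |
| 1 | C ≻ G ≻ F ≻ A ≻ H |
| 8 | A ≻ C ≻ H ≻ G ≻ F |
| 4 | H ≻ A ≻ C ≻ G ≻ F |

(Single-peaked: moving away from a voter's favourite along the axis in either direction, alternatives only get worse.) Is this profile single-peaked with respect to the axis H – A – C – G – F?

Axis positions: H=1, A=2, C=3, G=4, F=5.
Faction 1 (peak G at position 4): ranking walks positions 4-3-2-1-5, expanding outward from the peak — single-peaked.
Faction 2 (peak F at position 5): ranking walks positions 5-4-3-2-1, expanding outward from the peak — single-peaked.
Faction 3 (peak C at position 3): ranking walks positions 3-2-1-4-5, expanding outward from the peak — single-peaked.
Faction 4 (peak A at position 2): ranking walks positions 2-3-4-5-1, expanding outward from the peak — single-peaked.
Faction 5 (peak G at position 4): ranking walks positions 4-5-3-2-1, expanding outward from the peak — single-peaked.
Faction 6 (peak C at position 3): ranking walks positions 3-4-5-2-1, expanding outward from the peak — single-peaked.
Faction 7 (peak A at position 2): ranking walks positions 2-3-1-4-5, expanding outward from the peak — single-peaked.
Faction 8 (peak H at position 1): ranking walks positions 1-2-3-4-5, expanding outward from the peak — single-peaked.
Every ranking is single-peaked on this axis.

yes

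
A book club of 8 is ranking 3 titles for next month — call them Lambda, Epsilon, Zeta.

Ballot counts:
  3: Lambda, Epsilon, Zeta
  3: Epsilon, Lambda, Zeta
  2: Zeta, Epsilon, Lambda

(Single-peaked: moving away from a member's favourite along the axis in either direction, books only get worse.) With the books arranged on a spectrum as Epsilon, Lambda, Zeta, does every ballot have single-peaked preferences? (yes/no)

no

Axis positions: Epsilon=1, Lambda=2, Zeta=3.
Ballot type 1 (peak Lambda at position 2): ranking walks positions 2-1-3, expanding outward from the peak — single-peaked.
Ballot type 2 (peak Epsilon at position 1): ranking walks positions 1-2-3, expanding outward from the peak — single-peaked.
Ballot type 3: ranking walks positions 3-1-2; Epsilon is ranked above Lambda even though Lambda lies between Epsilon and the peak Zeta on the axis — preferences dip and rise again. Not single-peaked.
Ballot type 3 violates single-peakedness, so the profile is not single-peaked on this axis.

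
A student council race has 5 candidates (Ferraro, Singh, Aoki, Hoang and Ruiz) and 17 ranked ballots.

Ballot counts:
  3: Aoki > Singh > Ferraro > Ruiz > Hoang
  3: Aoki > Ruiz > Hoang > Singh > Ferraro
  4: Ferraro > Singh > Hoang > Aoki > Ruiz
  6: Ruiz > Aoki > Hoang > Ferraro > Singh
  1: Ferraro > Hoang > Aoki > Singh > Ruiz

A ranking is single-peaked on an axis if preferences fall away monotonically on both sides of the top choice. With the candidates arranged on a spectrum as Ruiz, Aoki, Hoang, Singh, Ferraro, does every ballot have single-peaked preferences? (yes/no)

no

Axis positions: Ruiz=1, Aoki=2, Hoang=3, Singh=4, Ferraro=5.
Cluster 1: ranking walks positions 2-4-5-1-3; Singh is ranked above Hoang even though Hoang lies between Singh and the peak Aoki on the axis — preferences dip and rise again. Not single-peaked.
Cluster 2 (peak Aoki at position 2): ranking walks positions 2-1-3-4-5, expanding outward from the peak — single-peaked.
Cluster 3 (peak Ferraro at position 5): ranking walks positions 5-4-3-2-1, expanding outward from the peak — single-peaked.
Cluster 4: ranking walks positions 1-2-3-5-4; Ferraro is ranked above Singh even though Singh lies between Ferraro and the peak Ruiz on the axis — preferences dip and rise again. Not single-peaked.
Cluster 5: ranking walks positions 5-3-2-4-1; Hoang is ranked above Singh even though Singh lies between Hoang and the peak Ferraro on the axis — preferences dip and rise again. Not single-peaked.
Cluster 1 violates single-peakedness, so the profile is not single-peaked on this axis.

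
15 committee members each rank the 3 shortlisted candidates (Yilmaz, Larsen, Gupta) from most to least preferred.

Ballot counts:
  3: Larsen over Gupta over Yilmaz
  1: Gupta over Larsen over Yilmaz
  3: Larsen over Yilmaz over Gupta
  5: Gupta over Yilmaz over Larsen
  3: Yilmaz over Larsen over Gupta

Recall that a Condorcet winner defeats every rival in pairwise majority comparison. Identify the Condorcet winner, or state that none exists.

none

Head-to-head results (15 committee members):
Yilmaz vs Larsen: Yilmaz, 8–7.
Yilmaz vs Gupta: 3+3 = 6 for Yilmaz, 9 for Gupta — Gupta by 9–6.
Larsen vs Gupta: Larsen wins 9–6.
Each candidate drops at least one matchup (Yilmaz loses to Gupta; Larsen loses to Yilmaz; Gupta loses to Larsen); the cycle Yilmaz > Larsen > Gupta > Yilmaz rules out a Condorcet winner.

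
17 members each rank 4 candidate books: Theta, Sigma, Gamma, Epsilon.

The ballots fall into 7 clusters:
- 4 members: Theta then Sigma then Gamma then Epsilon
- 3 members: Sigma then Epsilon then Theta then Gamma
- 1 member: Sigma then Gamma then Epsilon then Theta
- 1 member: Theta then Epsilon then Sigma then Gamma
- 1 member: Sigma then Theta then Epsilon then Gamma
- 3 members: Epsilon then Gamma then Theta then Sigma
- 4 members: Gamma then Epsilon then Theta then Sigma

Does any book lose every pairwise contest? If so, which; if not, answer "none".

none

Pairwise majorities:
Theta vs Sigma: Theta, 12–5.
Theta vs Gamma: Theta, 9–8.
Theta vs Epsilon: Theta is ranked higher on 4+1+1 = 6 ballots, Epsilon on 11. Epsilon wins 11–6.
Sigma vs Gamma: Sigma preferred on 4+3+1+1+1 = 10 ballots; Sigma wins 10–7.
Sigma vs Epsilon: Sigma preferred on 4+3+1+1 = 9 ballots; Sigma wins 9–8.
Gamma vs Epsilon: Gamma wins 9–8.
Every book wins at least one matchup (Theta beats Sigma; Sigma beats Gamma; Gamma beats Epsilon; Epsilon beats Theta), so there is no Condorcet loser.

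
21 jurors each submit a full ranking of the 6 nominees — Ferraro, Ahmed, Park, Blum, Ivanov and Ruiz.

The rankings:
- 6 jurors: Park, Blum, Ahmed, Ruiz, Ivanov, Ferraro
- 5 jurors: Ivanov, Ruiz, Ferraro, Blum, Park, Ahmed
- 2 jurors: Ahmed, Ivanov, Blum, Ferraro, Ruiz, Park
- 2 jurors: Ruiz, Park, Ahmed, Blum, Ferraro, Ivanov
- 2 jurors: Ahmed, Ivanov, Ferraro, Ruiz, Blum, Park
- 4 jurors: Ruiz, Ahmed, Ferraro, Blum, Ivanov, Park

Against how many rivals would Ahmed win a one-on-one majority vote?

2

Ahmed against each rival (21 jurors):
Ahmed vs Ferraro: 16 to 5, Ahmed.
Ahmed–Park: Park 13–8.
Ahmed vs Blum: Ahmed is ranked higher on 2+2+2+4 = 10 ballots, Blum on 11. Blum wins 11–10.
Ahmed vs Ivanov: 6+2+2+2+4 = 16 for Ahmed, 5 for Ivanov — Ahmed by 16–5.
Ahmed vs Ruiz: 10 to 11, Ruiz.
Ahmed beats Ferraro, Ivanov; loses to Park, Blum, Ruiz — 2 pairwise wins.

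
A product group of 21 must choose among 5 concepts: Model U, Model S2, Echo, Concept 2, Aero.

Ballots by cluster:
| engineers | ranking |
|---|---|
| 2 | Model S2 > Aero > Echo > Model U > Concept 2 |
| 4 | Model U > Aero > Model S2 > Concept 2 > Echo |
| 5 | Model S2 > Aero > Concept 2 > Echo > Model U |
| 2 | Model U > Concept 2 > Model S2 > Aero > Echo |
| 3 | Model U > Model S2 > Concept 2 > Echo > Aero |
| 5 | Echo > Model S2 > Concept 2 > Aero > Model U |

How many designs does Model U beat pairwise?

Model U against each rival (21 engineers):
Model U vs Model S2: Model U preferred on 4+2+3 = 9 ballots; Model S2 wins 12–9.
Model U–Echo: Echo 12–9.
Model U vs Concept 2: Model U, 11–10.
Model U vs Aero: 4+2+3 = 9 for Model U, 12 for Aero — Aero by 12–9.
Model U beats Concept 2; loses to Model S2, Echo, Aero — 1 pairwise win.

1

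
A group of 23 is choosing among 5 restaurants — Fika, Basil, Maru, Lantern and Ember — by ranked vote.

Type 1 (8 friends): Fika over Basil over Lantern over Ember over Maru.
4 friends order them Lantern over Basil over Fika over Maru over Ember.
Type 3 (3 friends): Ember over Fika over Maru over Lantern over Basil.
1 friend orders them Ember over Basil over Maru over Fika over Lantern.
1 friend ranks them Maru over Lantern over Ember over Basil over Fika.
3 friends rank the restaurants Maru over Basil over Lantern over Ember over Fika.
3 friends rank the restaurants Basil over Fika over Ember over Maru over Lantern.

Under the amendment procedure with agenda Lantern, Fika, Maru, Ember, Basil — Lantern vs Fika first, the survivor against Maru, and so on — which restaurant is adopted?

Round 1: Lantern vs Fika — 8–15, Fika advances.
Round 2: Fika vs Maru — 18–5, Fika advances.
Round 3: Fika vs Ember — 15–8, Fika advances.
Round 4: Fika vs Basil — 11–12, Basil advances.
Basil survives the agenda.

Basil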